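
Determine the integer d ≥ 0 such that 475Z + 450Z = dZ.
In the PID Z, (a, b) is generated by gcd(a, b). Compute gcd(475, 450) with the extended Euclidean algorithm, tracking rows (r, s, t) with s·475 + t·450 = r:
  row A: (475, 1, 0)   [1·475 + 0·450 = 475]
  row B: (450, 0, 1)   [0·475 + 1·450 = 450]
  475 = 1·450 + 25   → row C = row A − 1·row B = (25, 1, −1)   [check: 1·475 − 1·450 = 25]
  450 = 18·25 + 0   → remainder 0, stop. gcd = 25 (last nonzero row C).
So gcd(475, 450) = 25, with Bézout identity 1·475 − 1·450 = 25. Containment (⊇): the Bézout identity exhibits 25 as an element of (475, 450), giving (25) ⊆ (475, 450). Containment (⊆): since 25 | 475 and 25 | 450 (475 = 25·19, 450 = 25·18), every Z-linear combination of 475 and 450 is divisible by 25, so (475, 450) ⊆ (25). Therefore (475, 450) = (25), d = 25.

Final answer: (475, 450) = (25); d = 25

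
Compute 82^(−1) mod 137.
Apply the extended Euclidean algorithm to (137, 82), tracking rows (r, s, t) with s·137 + t·82 = r. Each division r_prev = q·r_cur + r_new produces the new row as (previous row) − q·(current row):
  row A: (137, 1, 0)   [1·137 + 0·82 = 137]
  row B: (82, 0, 1)   [0·137 + 1·82 = 82]
  137 = 1·82 + 55   → row C = row A − 1·row B = (55, 1, −1)   [check: 1·137 − 1·82 = 55]
  82 = 1·55 + 27   → row D = row B − 1·row C = (27, −1, 2)   [check: −1·137 + 2·82 = 27]
  55 = 2·27 + 1   → row E = row C − 2·row D = (1, 3, −5)   [check: 3·137 − 5·82 = 1]
  27 = 27·1 + 0   → remainder 0, stop. gcd = 1 (last nonzero row E).
The gcd is 1, so 82 is invertible mod 137. The last nonzero row gives 3·137 − 5·82 = 1, so t = −5. So 82^(−1) ≡ −5 ≡ 132 (mod 137). Verify: 82 · 132 = 10824 ≡ 1 (mod 137). ✓

Final answer: 82^(−1) ≡ 132 (mod 137)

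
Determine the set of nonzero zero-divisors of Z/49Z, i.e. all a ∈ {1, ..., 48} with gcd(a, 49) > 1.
An element a ∈ Z/49Z (with a ≠ 0) is a zero-divisor iff gcd(a, 49) > 1 (because a is a unit precisely when gcd(a, n) = 1, and in Z/nZ every nonzero, non-unit element is a zero-divisor). Scan a = 1, ..., 48 and keep those with gcd(a, 49) > 1:
  gcd(7, 49) = 7, gcd(14, 49) = 7, gcd(21, 49) = 7, gcd(28, 49) = 7, gcd(35, 49) = 7, gcd(42, 49) = 7.
All other a ∈ {1, ..., 48} have gcd(a, 49) = 1 and are units. So the nonzero zero-divisors are exactly the 6 values of a appearing in this scan.

Final answer: nonzero zero-divisors of Z/49Z = {7, 14, 21, 28, 35, 42}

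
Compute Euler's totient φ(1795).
φ is multiplicative, with φ(p^e) = p^e − p^(e−1). Factorise 1795 = 5 · 359. Then
  φ(1795) = (5 − 1) · (359 − 1) = 4 · 358 = 1432.

Final answer: φ(1795) = 1432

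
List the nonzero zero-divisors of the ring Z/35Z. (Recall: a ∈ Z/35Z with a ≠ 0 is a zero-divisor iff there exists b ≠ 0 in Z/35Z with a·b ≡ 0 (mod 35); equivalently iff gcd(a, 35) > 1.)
An element a ∈ Z/35Z (with a ≠ 0) is a zero-divisor iff gcd(a, 35) > 1 (because a is a unit precisely when gcd(a, n) = 1, and in Z/nZ every nonzero, non-unit element is a zero-divisor). Scan a = 1, ..., 34 and keep those with gcd(a, 35) > 1:
  gcd(5, 35) = 5, gcd(7, 35) = 7, gcd(10, 35) = 5, gcd(14, 35) = 7, gcd(15, 35) = 5, gcd(20, 35) = 5, gcd(21, 35) = 7, gcd(25, 35) = 5, gcd(28, 35) = 7, gcd(30, 35) = 5.
All other a ∈ {1, ..., 34} have gcd(a, 35) = 1 and are units. So the nonzero zero-divisors are exactly the 10 values of a appearing in this scan.

Final answer: nonzero zero-divisors of Z/35Z = {5, 7, 10, 14, 15, 20, 21, 25, 28, 30}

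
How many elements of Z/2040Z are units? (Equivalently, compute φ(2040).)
An element a ∈ Z/2040Z is a unit iff gcd(a, 2040) = 1, so the number of units is φ(2040). φ is multiplicative, with φ(p^e) = p^e − p^(e−1). Factorise 2040 = 2^3 · 3 · 5 · 17. Then
  φ(2040) = (2^3 − 2^2) · (3 − 1) · (5 − 1) · (17 − 1) = 4 · 2 · 4 · 16 = 512.

Final answer: Z/2040Z has φ(2040) = 512 units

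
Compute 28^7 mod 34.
Use repeated squaring. Binary(7) = 111. Walk through the bits of the exponent 7 left-to-right: at each bit after the leading one, square the running value, then multiply by 28 if the bit is 1 (always reducing mod 34):
  bit 1 = 1 (leading): start with 28.
  bit 2 = 1: square 28^2 = 784 ≡ 2; bit is 1, so multiply 2·28 = 56 ≡ 22 (mod 34).
  bit 3 = 1: square 22^2 = 484 ≡ 8; bit is 1, so multiply 8·28 = 224 ≡ 20 (mod 34).
Final value: 28^7 ≡ 20 (mod 34).

Final answer: 20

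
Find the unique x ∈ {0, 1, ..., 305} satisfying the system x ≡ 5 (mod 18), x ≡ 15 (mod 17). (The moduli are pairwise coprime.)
x ≡ 185 (mod 306); the representative in [0, 306) is 185

The moduli 18, 17 are pairwise coprime, so by the CRT there is a unique solution mod 18·17 = 306.
Solve by successive substitution. Start with x ≡ 5 (mod 18).
  Combine with x ≡ 15 (mod 17): write x = 5 + 18·t and require 5 + 18·t ≡ 15 (mod 17), i.e. 18·t ≡ 15 − 5 ≡ 10 (mod 17). Since 18^(−1) ≡ 1 (mod 17) (18 ≡ 1 (mod 17)), t ≡ 1·10 ≡ 10 (mod 17). So x ≡ 5 + 18·10 = 185 (mod 306).
Unique solution in [0, 306): x = 185.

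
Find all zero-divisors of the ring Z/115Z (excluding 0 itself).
nonzero zero-divisors of Z/115Z = {5, 10, 15, 20, 23, 25, 30, 35, 40, 45, 46, 50, 55, 60, 65, 69, 70, 75, 80, 85, 90, 92, 95, 100, 105, 110}

An element a ∈ Z/115Z (with a ≠ 0) is a zero-divisor iff gcd(a, 115) > 1 (because a is a unit precisely when gcd(a, n) = 1, and in Z/nZ every nonzero, non-unit element is a zero-divisor). Scan a = 1, ..., 114 and keep those with gcd(a, 115) > 1:
  gcd(5, 115) = 5, gcd(10, 115) = 5, gcd(15, 115) = 5, gcd(20, 115) = 5, gcd(23, 115) = 23, gcd(25, 115) = 5, gcd(30, 115) = 5, gcd(35, 115) = 5, gcd(40, 115) = 5, gcd(45, 115) = 5, gcd(46, 115) = 23, gcd(50, 115) = 5, gcd(55, 115) = 5, gcd(60, 115) = 5, gcd(65, 115) = 5, gcd(69, 115) = 23, gcd(70, 115) = 5, gcd(75, 115) = 5, gcd(80, 115) = 5, gcd(85, 115) = 5, gcd(90, 115) = 5, gcd(92, 115) = 23, gcd(95, 115) = 5, gcd(100, 115) = 5, gcd(105, 115) = 5, gcd(110, 115) = 5.
All other a ∈ {1, ..., 114} have gcd(a, 115) = 1 and are units. So the nonzero zero-divisors are exactly the 26 values of a appearing in this scan.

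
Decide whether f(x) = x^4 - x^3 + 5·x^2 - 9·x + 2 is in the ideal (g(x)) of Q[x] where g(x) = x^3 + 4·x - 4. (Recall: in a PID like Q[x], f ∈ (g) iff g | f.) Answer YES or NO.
In Q[x] the ideal (g) consists of all multiples of g, so f ∈ (g) iff g | f, i.e. iff the remainder of f on division by g is 0. Divide f by g (g is monic, so eliminate the leading term of the running remainder at each step):
  leading term x^4: subtract (x)·g(x) = x^4 + 4·x^2 - 4·x, leaving -x^3 + x^2 - 5·x + 2
  leading term -x^3: subtract (-1)·g(x) = -x^3 - 4·x + 4, leaving x^2 - x - 2
The remainder r(x) = x^2 - x - 2 ≠ 0 (and deg r < deg g), so g ∤ f, i.e. f ∉ (g).

Final answer: NO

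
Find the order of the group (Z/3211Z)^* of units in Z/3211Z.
|(Z/3211Z)^*| = 2808

(Z/3211Z)^* consists of the classes a with gcd(a, 3211) = 1, so its order is φ(3211). φ is multiplicative, with φ(p^e) = p^e − p^(e−1). Factorise 3211 = 13^2 · 19. Then
  φ(3211) = (13^2 − 13^1) · (19 − 1) = 156 · 18 = 2808.
Thus |(Z/3211Z)^*| = 2808.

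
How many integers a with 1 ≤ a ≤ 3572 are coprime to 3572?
The number of a ∈ {1, ..., 3572} with gcd(a, 3572) = 1 is by definition Euler's totient φ(3572). φ is multiplicative, with φ(p^e) = p^e − p^(e−1). Factorise 3572 = 2^2 · 19 · 47. Then
  φ(3572) = (2^2 − 2^1) · (19 − 1) · (47 − 1) = 2 · 18 · 46 = 1656.
So there are 1656 such integers.

Final answer: 1656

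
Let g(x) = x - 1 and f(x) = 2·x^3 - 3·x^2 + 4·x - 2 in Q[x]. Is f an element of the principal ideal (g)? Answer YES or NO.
In Q[x] the ideal (g) consists of all multiples of g, so f ∈ (g) iff g | f, i.e. iff the remainder of f on division by g is 0. Divide f by g (g is monic, so eliminate the leading term of the running remainder at each step):
  leading term 2·x^3: subtract (2·x^2)·g(x) = 2·x^3 - 2·x^2, leaving -x^2 + 4·x - 2
  leading term -x^2: subtract (-x)·g(x) = -x^2 + x, leaving 3·x - 2
  leading term 3·x: subtract (3)·g(x) = 3·x - 3, leaving 1
The remainder r(x) = 1 ≠ 0 (and deg r < deg g), so g ∤ f, i.e. f ∉ (g).

Final answer: NO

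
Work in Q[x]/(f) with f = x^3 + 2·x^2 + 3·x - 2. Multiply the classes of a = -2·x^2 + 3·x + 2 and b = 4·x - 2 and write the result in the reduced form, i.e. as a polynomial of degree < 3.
First multiply in Q[x] without reducing: a · b = -8·x^3 + 16·x^2 + 2·x - 4. Now divide by f(x) = x^3 + 2·x^2 + 3·x - 2, eliminating the leading term at each step:
  leading term -8·x^3: subtract (-8)·f(x) = -8·x^3 - 16·x^2 - 24·x + 16, leaving 32·x^2 + 26·x - 20
The degree is now < 3, so this is the remainder. Hence a · b ≡ 32·x^2 + 26·x - 20 in Q[x]/(f).

Final answer: a · b ≡ 32·x^2 + 26·x - 20 (mod f(x))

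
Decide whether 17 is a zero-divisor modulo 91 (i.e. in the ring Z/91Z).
NO

gcd(17, 91) = 1, so 17 is a unit in Z/91Z (it has a multiplicative inverse). A unit cannot be a zero-divisor: if 17·b ≡ 0 then multiplying both sides by 17^(−1) gives b ≡ 0. So 17 is not a zero-divisor.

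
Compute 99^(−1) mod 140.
Apply the extended Euclidean algorithm to (140, 99), tracking rows (r, s, t) with s·140 + t·99 = r. Each division r_prev = q·r_cur + r_new produces the new row as (previous row) − q·(current row):
  row A: (140, 1, 0)   [1·140 + 0·99 = 140]
  row B: (99, 0, 1)   [0·140 + 1·99 = 99]
  140 = 1·99 + 41   → row C = row A − 1·row B = (41, 1, −1)   [check: 1·140 − 1·99 = 41]
  99 = 2·41 + 17   → row D = row B − 2·row C = (17, −2, 3)   [check: −2·140 + 3·99 = 17]
  41 = 2·17 + 7   → row E = row C − 2·row D = (7, 5, −7)   [check: 5·140 − 7·99 = 7]
  17 = 2·7 + 3   → row F = row D − 2·row E = (3, −12, 17)   [check: −12·140 + 17·99 = 3]
  7 = 2·3 + 1   → row G = row E − 2·row F = (1, 29, −41)   [check: 29·140 − 41·99 = 1]
  3 = 3·1 + 0   → remainder 0, stop. gcd = 1 (last nonzero row G).
The gcd is 1, so 99 is invertible mod 140. The last nonzero row gives 29·140 − 41·99 = 1, so t = −41. So 99^(−1) ≡ −41 ≡ 99 (mod 140). Verify: 99 · 99 = 9801 ≡ 1 (mod 140). ✓

Final answer: 99^(−1) ≡ 99 (mod 140)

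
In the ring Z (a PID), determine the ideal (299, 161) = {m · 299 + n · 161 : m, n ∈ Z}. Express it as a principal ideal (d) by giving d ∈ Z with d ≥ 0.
In the PID Z, (a, b) is generated by gcd(a, b). Compute gcd(299, 161) with the extended Euclidean algorithm, tracking rows (r, s, t) with s·299 + t·161 = r:
  row A: (299, 1, 0)   [1·299 + 0·161 = 299]
  row B: (161, 0, 1)   [0·299 + 1·161 = 161]
  299 = 1·161 + 138   → row C = row A − 1·row B = (138, 1, −1)   [check: 1·299 − 1·161 = 138]
  161 = 1·138 + 23   → row D = row B − 1·row C = (23, −1, 2)   [check: −1·299 + 2·161 = 23]
  138 = 6·23 + 0   → remainder 0, stop. gcd = 23 (last nonzero row D).
So gcd(299, 161) = 23, with Bézout identity −1·299 + 2·161 = 23. Containment (⊇): the Bézout identity exhibits 23 as an element of (299, 161), giving (23) ⊆ (299, 161). Containment (⊆): since 23 | 299 and 23 | 161 (299 = 23·13, 161 = 23·7), every Z-linear combination of 299 and 161 is divisible by 23, so (299, 161) ⊆ (23). Therefore (299, 161) = (23), d = 23.

Final answer: (299, 161) = (23); d = 23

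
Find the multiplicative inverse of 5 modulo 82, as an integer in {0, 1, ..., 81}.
5^(−1) ≡ 33 (mod 82)

Apply the extended Euclidean algorithm to (82, 5), tracking rows (r, s, t) with s·82 + t·5 = r. Each division r_prev = q·r_cur + r_new produces the new row as (previous row) − q·(current row):
  row A: (82, 1, 0)   [1·82 + 0·5 = 82]
  row B: (5, 0, 1)   [0·82 + 1·5 = 5]
  82 = 16·5 + 2   → row C = row A − 16·row B = (2, 1, −16)   [check: 1·82 − 16·5 = 2]
  5 = 2·2 + 1   → row D = row B − 2·row C = (1, −2, 33)   [check: −2·82 + 33·5 = 1]
  2 = 2·1 + 0   → remainder 0, stop. gcd = 1 (last nonzero row D).
The gcd is 1, so 5 is invertible mod 82. The last nonzero row gives −2·82 + 33·5 = 1, so t = 33. So 5^(−1) ≡ 33 (mod 82). Verify: 5 · 33 = 165 ≡ 1 (mod 82). ✓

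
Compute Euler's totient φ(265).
φ(265) = 208

φ is multiplicative, with φ(p^e) = p^e − p^(e−1). Factorise 265 = 5 · 53. Then
  φ(265) = (5 − 1) · (53 − 1) = 4 · 52 = 208.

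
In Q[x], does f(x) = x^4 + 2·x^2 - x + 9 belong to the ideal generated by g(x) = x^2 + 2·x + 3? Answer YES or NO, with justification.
NO

In Q[x] the ideal (g) consists of all multiples of g, so f ∈ (g) iff g | f, i.e. iff the remainder of f on division by g is 0. Divide f by g (g is monic, so eliminate the leading term of the running remainder at each step):
  leading term x^4: subtract (x^2)·g(x) = x^4 + 2·x^3 + 3·x^2, leaving -2·x^3 - x^2 - x + 9
  leading term -2·x^3: subtract (-2·x)·g(x) = -2·x^3 - 4·x^2 - 6·x, leaving 3·x^2 + 5·x + 9
  leading term 3·x^2: subtract (3)·g(x) = 3·x^2 + 6·x + 9, leaving -x
The remainder r(x) = -x ≠ 0 (and deg r < deg g), so g ∤ f, i.e. f ∉ (g).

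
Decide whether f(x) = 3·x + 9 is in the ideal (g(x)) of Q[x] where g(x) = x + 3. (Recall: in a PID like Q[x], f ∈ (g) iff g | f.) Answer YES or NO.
In Q[x] the ideal (g) consists of all multiples of g, so f ∈ (g) iff g | f, i.e. iff the remainder of f on division by g is 0. Divide f by g (g is monic, so eliminate the leading term of the running remainder at each step):
  leading term 3·x: subtract (3)·g(x) = 3·x + 9, leaving 0
The remainder is 0, so f(x) = g(x) · h(x) with h(x) = 3. Hence g | f, i.e. f ∈ (g).

Final answer: YES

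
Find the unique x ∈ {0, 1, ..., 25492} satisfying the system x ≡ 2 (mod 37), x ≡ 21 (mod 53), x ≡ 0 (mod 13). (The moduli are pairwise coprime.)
The moduli 37, 53, 13 are pairwise coprime, so by the CRT there is a unique solution mod 37·53·13 = 25493.
Solve by successive substitution. Start with x ≡ 2 (mod 37).
  Combine with x ≡ 21 (mod 53): write x = 2 + 37·t and require 2 + 37·t ≡ 21 (mod 53), i.e. 37·t ≡ 21 − 2 ≡ 19 (mod 53). Since 37^(−1) ≡ 43 (mod 53), t ≡ 43·19 ≡ 22 (mod 53). So x ≡ 2 + 37·22 = 816 (mod 1961).
  Combine with x ≡ 0 (mod 13): write x = 816 + 1961·t and require 816 + 1961·t ≡ 0 (mod 13), i.e. 1961·t ≡ 0 − 816 ≡ 3 (mod 13). Since 1961^(−1) ≡ 6 (mod 13) (1961 ≡ 11 (mod 13)), t ≡ 6·3 ≡ 5 (mod 13). So x ≡ 816 + 1961·5 = 10621 (mod 25493).
Unique solution in [0, 25493): x = 10621.

Final answer: x ≡ 10621 (mod 25493); the representative in [0, 25493) is 10621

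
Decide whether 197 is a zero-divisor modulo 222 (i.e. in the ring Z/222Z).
NO

gcd(197, 222) = 1, so 197 is a unit in Z/222Z (it has a multiplicative inverse). A unit cannot be a zero-divisor: if 197·b ≡ 0 then multiplying both sides by 197^(−1) gives b ≡ 0. So 197 is not a zero-divisor.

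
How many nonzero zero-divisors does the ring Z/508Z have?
In Z/508Z each nonzero element is either a unit (gcd with 508 is 1) or a zero-divisor (gcd > 1). The number of units is φ(508): factorise 508 = 2^2 · 127, so φ(508) = (2^2 − 2^1) · (127 − 1) = 2 · 126 = 252. The nonzero elements number 508 − 1 = 507. Hence the nonzero zero-divisors number 507 − 252 = 255.

Final answer: Z/508Z has 255 nonzero zero-divisors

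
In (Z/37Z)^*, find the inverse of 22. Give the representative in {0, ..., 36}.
22^(−1) ≡ 32 (mod 37)

Apply the extended Euclidean algorithm to (37, 22), tracking rows (r, s, t) with s·37 + t·22 = r. Each division r_prev = q·r_cur + r_new produces the new row as (previous row) − q·(current row):
  row A: (37, 1, 0)   [1·37 + 0·22 = 37]
  row B: (22, 0, 1)   [0·37 + 1·22 = 22]
  37 = 1·22 + 15   → row C = row A − 1·row B = (15, 1, −1)   [check: 1·37 − 1·22 = 15]
  22 = 1·15 + 7   → row D = row B − 1·row C = (7, −1, 2)   [check: −1·37 + 2·22 = 7]
  15 = 2·7 + 1   → row E = row C − 2·row D = (1, 3, −5)   [check: 3·37 − 5·22 = 1]
  7 = 7·1 + 0   → remainder 0, stop. gcd = 1 (last nonzero row E).
The gcd is 1, so 22 is invertible mod 37. The last nonzero row gives 3·37 − 5·22 = 1, so t = −5. So 22^(−1) ≡ −5 ≡ 32 (mod 37). Verify: 22 · 32 = 704 ≡ 1 (mod 37). ✓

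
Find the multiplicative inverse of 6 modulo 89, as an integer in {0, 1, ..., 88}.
Apply the extended Euclidean algorithm to (89, 6), tracking rows (r, s, t) with s·89 + t·6 = r. Each division r_prev = q·r_cur + r_new produces the new row as (previous row) − q·(current row):
  row A: (89, 1, 0)   [1·89 + 0·6 = 89]
  row B: (6, 0, 1)   [0·89 + 1·6 = 6]
  89 = 14·6 + 5   → row C = row A − 14·row B = (5, 1, −14)   [check: 1·89 − 14·6 = 5]
  6 = 1·5 + 1   → row D = row B − 1·row C = (1, −1, 15)   [check: −1·89 + 15·6 = 1]
  5 = 5·1 + 0   → remainder 0, stop. gcd = 1 (last nonzero row D).
The gcd is 1, so 6 is invertible mod 89. The last nonzero row gives −1·89 + 15·6 = 1, so t = 15. So 6^(−1) ≡ 15 (mod 89). Verify: 6 · 15 = 90 ≡ 1 (mod 89). ✓

Final answer: 6^(−1) ≡ 15 (mod 89)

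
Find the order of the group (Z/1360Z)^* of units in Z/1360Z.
|(Z/1360Z)^*| = 512

(Z/1360Z)^* consists of the classes a with gcd(a, 1360) = 1, so its order is φ(1360). φ is multiplicative, with φ(p^e) = p^e − p^(e−1). Factorise 1360 = 2^4 · 5 · 17. Then
  φ(1360) = (2^4 − 2^3) · (5 − 1) · (17 − 1) = 8 · 4 · 16 = 512.
Thus |(Z/1360Z)^*| = 512.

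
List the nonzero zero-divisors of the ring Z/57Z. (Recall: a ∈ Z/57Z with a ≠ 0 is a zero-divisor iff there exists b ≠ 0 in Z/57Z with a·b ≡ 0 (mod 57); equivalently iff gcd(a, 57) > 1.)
An element a ∈ Z/57Z (with a ≠ 0) is a zero-divisor iff gcd(a, 57) > 1 (because a is a unit precisely when gcd(a, n) = 1, and in Z/nZ every nonzero, non-unit element is a zero-divisor). Scan a = 1, ..., 56 and keep those with gcd(a, 57) > 1:
  gcd(3, 57) = 3, gcd(6, 57) = 3, gcd(9, 57) = 3, gcd(12, 57) = 3, gcd(15, 57) = 3, gcd(18, 57) = 3, gcd(19, 57) = 19, gcd(21, 57) = 3, gcd(24, 57) = 3, gcd(27, 57) = 3, gcd(30, 57) = 3, gcd(33, 57) = 3, gcd(36, 57) = 3, gcd(38, 57) = 19, gcd(39, 57) = 3, gcd(42, 57) = 3, gcd(45, 57) = 3, gcd(48, 57) = 3, gcd(51, 57) = 3, gcd(54, 57) = 3.
All other a ∈ {1, ..., 56} have gcd(a, 57) = 1 and are units. So the nonzero zero-divisors are exactly the 20 values of a appearing in this scan.

Final answer: nonzero zero-divisors of Z/57Z = {3, 6, 9, 12, 15, 18, 19, 21, 24, 27, 30, 33, 36, 38, 39, 42, 45, 48, 51, 54}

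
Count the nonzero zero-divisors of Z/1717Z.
In Z/1717Z each nonzero element is either a unit (gcd with 1717 is 1) or a zero-divisor (gcd > 1). The number of units is φ(1717): factorise 1717 = 17 · 101, so φ(1717) = (17 − 1) · (101 − 1) = 16 · 100 = 1600. The nonzero elements number 1717 − 1 = 1716. Hence the nonzero zero-divisors number 1716 − 1600 = 116.

Final answer: Z/1717Z has 116 nonzero zero-divisors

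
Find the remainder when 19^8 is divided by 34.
Use repeated squaring. Binary(8) = 1000. Walk through the bits of the exponent 8 left-to-right: at each bit after the leading one, square the running value, then multiply by 19 if the bit is 1 (always reducing mod 34):
  bit 1 = 1 (leading): start with 19.
  bit 2 = 0: square 19^2 = 361 ≡ 21 (mod 34).
  bit 3 = 0: square 21^2 = 441 ≡ 33 (mod 34).
  bit 4 = 0: square 33^2 = 1089 ≡ 1 (mod 34).
Final value: 19^8 ≡ 1 (mod 34).

Final answer: 1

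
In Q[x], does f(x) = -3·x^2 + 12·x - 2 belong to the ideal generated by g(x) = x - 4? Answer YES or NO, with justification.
In Q[x] the ideal (g) consists of all multiples of g, so f ∈ (g) iff g | f, i.e. iff the remainder of f on division by g is 0. Divide f by g (g is monic, so eliminate the leading term of the running remainder at each step):
  leading term -3·x^2: subtract (-3·x)·g(x) = -3·x^2 + 12·x, leaving -2
The remainder r(x) = -2 ≠ 0 (and deg r < deg g), so g ∤ f, i.e. f ∉ (g).

Final answer: NO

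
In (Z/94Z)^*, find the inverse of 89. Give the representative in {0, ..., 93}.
89^(−1) ≡ 75 (mod 94)

Apply the extended Euclidean algorithm to (94, 89), tracking rows (r, s, t) with s·94 + t·89 = r. Each division r_prev = q·r_cur + r_new produces the new row as (previous row) − q·(current row):
  row A: (94, 1, 0)   [1·94 + 0·89 = 94]
  row B: (89, 0, 1)   [0·94 + 1·89 = 89]
  94 = 1·89 + 5   → row C = row A − 1·row B = (5, 1, −1)   [check: 1·94 − 1·89 = 5]
  89 = 17·5 + 4   → row D = row B − 17·row C = (4, −17, 18)   [check: −17·94 + 18·89 = 4]
  5 = 1·4 + 1   → row E = row C − 1·row D = (1, 18, −19)   [check: 18·94 − 19·89 = 1]
  4 = 4·1 + 0   → remainder 0, stop. gcd = 1 (last nonzero row E).
The gcd is 1, so 89 is invertible mod 94. The last nonzero row gives 18·94 − 19·89 = 1, so t = −19. So 89^(−1) ≡ −19 ≡ 75 (mod 94). Verify: 89 · 75 = 6675 ≡ 1 (mod 94). ✓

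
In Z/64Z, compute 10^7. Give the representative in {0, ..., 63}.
Use repeated squaring. Binary(7) = 111. Walk through the bits of the exponent 7 left-to-right: at each bit after the leading one, square the running value, then multiply by 10 if the bit is 1 (always reducing mod 64):
  bit 1 = 1 (leading): start with 10.
  bit 2 = 1: square 10^2 = 100 ≡ 36; bit is 1, so multiply 36·10 = 360 ≡ 40 (mod 64).
  bit 3 = 1: square 40^2 = 1600 ≡ 0; bit is 1, so multiply 0·10 = 0 (mod 64).
Final value: 10^7 ≡ 0 (mod 64).

Final answer: 0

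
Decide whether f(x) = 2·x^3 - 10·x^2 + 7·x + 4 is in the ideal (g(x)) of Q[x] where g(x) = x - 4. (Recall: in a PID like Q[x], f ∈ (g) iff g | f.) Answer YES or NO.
YES

In Q[x] the ideal (g) consists of all multiples of g, so f ∈ (g) iff g | f, i.e. iff the remainder of f on division by g is 0. Divide f by g (g is monic, so eliminate the leading term of the running remainder at each step):
  leading term 2·x^3: subtract (2·x^2)·g(x) = 2·x^3 - 8·x^2, leaving -2·x^2 + 7·x + 4
  leading term -2·x^2: subtract (-2·x)·g(x) = -2·x^2 + 8·x, leaving 4 - x
  leading term -x: subtract (-1)·g(x) = 4 - x, leaving 0
The remainder is 0, so f(x) = g(x) · h(x) with h(x) = 2·x^2 - 2·x - 1. Hence g | f, i.e. f ∈ (g).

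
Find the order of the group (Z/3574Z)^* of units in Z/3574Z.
|(Z/3574Z)^*| = 1786

(Z/3574Z)^* consists of the classes a with gcd(a, 3574) = 1, so its order is φ(3574). φ is multiplicative, with φ(p^e) = p^e − p^(e−1). Factorise 3574 = 2 · 1787. Then
  φ(3574) = (2 − 1) · (1787 − 1) = 1 · 1786 = 1786.
Thus |(Z/3574Z)^*| = 1786.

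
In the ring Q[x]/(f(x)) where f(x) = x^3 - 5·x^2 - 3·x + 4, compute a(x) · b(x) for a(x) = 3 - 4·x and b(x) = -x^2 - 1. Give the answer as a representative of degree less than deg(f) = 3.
First multiply in Q[x] without reducing: a · b = 4·x^3 - 3·x^2 + 4·x - 3. Now divide by f(x) = x^3 - 5·x^2 - 3·x + 4, eliminating the leading term at each step:
  leading term 4·x^3: subtract (4)·f(x) = 4·x^3 - 20·x^2 - 12·x + 16, leaving 17·x^2 + 16·x - 19
The degree is now < 3, so this is the remainder. Hence a · b ≡ 17·x^2 + 16·x - 19 in Q[x]/(f).

Final answer: a · b ≡ 17·x^2 + 16·x - 19 (mod f(x))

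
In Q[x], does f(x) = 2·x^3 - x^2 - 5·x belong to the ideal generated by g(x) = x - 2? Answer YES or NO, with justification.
In Q[x] the ideal (g) consists of all multiples of g, so f ∈ (g) iff g | f, i.e. iff the remainder of f on division by g is 0. Divide f by g (g is monic, so eliminate the leading term of the running remainder at each step):
  leading term 2·x^3: subtract (2·x^2)·g(x) = 2·x^3 - 4·x^2, leaving 3·x^2 - 5·x
  leading term 3·x^2: subtract (3·x)·g(x) = 3·x^2 - 6·x, leaving x
  leading term x: subtract (1)·g(x) = x - 2, leaving 2
The remainder r(x) = 2 ≠ 0 (and deg r < deg g), so g ∤ f, i.e. f ∉ (g).

Final answer: NO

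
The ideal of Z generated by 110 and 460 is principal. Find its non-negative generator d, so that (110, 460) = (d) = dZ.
In the PID Z, (a, b) is generated by gcd(a, b). Compute gcd(460, 110) with the extended Euclidean algorithm, tracking rows (r, s, t) with s·460 + t·110 = r:
  row A: (460, 1, 0)   [1·460 + 0·110 = 460]
  row B: (110, 0, 1)   [0·460 + 1·110 = 110]
  460 = 4·110 + 20   → row C = row A − 4·row B = (20, 1, −4)   [check: 1·460 − 4·110 = 20]
  110 = 5·20 + 10   → row D = row B − 5·row C = (10, −5, 21)   [check: −5·460 + 21·110 = 10]
  20 = 2·10 + 0   → remainder 0, stop. gcd = 10 (last nonzero row D).
So gcd(110, 460) = 10, with Bézout identity −5·460 + 21·110 = 10. Containment (⊇): the Bézout identity exhibits 10 as an element of (110, 460), giving (10) ⊆ (110, 460). Containment (⊆): since 10 | 110 and 10 | 460 (110 = 10·11, 460 = 10·46), every Z-linear combination of 110 and 460 is divisible by 10, so (110, 460) ⊆ (10). Therefore (110, 460) = (10), d = 10.

Final answer: (110, 460) = (10); d = 10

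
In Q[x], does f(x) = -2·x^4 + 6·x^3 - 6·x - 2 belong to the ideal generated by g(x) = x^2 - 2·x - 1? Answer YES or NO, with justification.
In Q[x] the ideal (g) consists of all multiples of g, so f ∈ (g) iff g | f, i.e. iff the remainder of f on division by g is 0. Divide f by g (g is monic, so eliminate the leading term of the running remainder at each step):
  leading term -2·x^4: subtract (-2·x^2)·g(x) = -2·x^4 + 4·x^3 + 2·x^2, leaving 2·x^3 - 2·x^2 - 6·x - 2
  leading term 2·x^3: subtract (2·x)·g(x) = 2·x^3 - 4·x^2 - 2·x, leaving 2·x^2 - 4·x - 2
  leading term 2·x^2: subtract (2)·g(x) = 2·x^2 - 4·x - 2, leaving 0
The remainder is 0, so f(x) = g(x) · h(x) with h(x) = -2·x^2 + 2·x + 2. Hence g | f, i.e. f ∈ (g).

Final answer: YES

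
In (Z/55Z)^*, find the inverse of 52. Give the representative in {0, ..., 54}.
52^(−1) ≡ 18 (mod 55)

Apply the extended Euclidean algorithm to (55, 52), tracking rows (r, s, t) with s·55 + t·52 = r. Each division r_prev = q·r_cur + r_new produces the new row as (previous row) − q·(current row):
  row A: (55, 1, 0)   [1·55 + 0·52 = 55]
  row B: (52, 0, 1)   [0·55 + 1·52 = 52]
  55 = 1·52 + 3   → row C = row A − 1·row B = (3, 1, −1)   [check: 1·55 − 1·52 = 3]
  52 = 17·3 + 1   → row D = row B − 17·row C = (1, −17, 18)   [check: −17·55 + 18·52 = 1]
  3 = 3·1 + 0   → remainder 0, stop. gcd = 1 (last nonzero row D).
The gcd is 1, so 52 is invertible mod 55. The last nonzero row gives −17·55 + 18·52 = 1, so t = 18. So 52^(−1) ≡ 18 (mod 55). Verify: 52 · 18 = 936 ≡ 1 (mod 55). ✓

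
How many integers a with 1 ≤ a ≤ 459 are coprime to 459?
288

The number of a ∈ {1, ..., 459} with gcd(a, 459) = 1 is by definition Euler's totient φ(459). φ is multiplicative, with φ(p^e) = p^e − p^(e−1). Factorise 459 = 3^3 · 17. Then
  φ(459) = (3^3 − 3^2) · (17 − 1) = 18 · 16 = 288.
So there are 288 such integers.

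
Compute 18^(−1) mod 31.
18^(−1) ≡ 19 (mod 31)

Apply the extended Euclidean algorithm to (31, 18), tracking rows (r, s, t) with s·31 + t·18 = r. Each division r_prev = q·r_cur + r_new produces the new row as (previous row) − q·(current row):
  row A: (31, 1, 0)   [1·31 + 0·18 = 31]
  row B: (18, 0, 1)   [0·31 + 1·18 = 18]
  31 = 1·18 + 13   → row C = row A − 1·row B = (13, 1, −1)   [check: 1·31 − 1·18 = 13]
  18 = 1·13 + 5   → row D = row B − 1·row C = (5, −1, 2)   [check: −1·31 + 2·18 = 5]
  13 = 2·5 + 3   → row E = row C − 2·row D = (3, 3, −5)   [check: 3·31 − 5·18 = 3]
  5 = 1·3 + 2   → row F = row D − 1·row E = (2, −4, 7)   [check: −4·31 + 7·18 = 2]
  3 = 1·2 + 1   → row G = row E − 1·row F = (1, 7, −12)   [check: 7·31 − 12·18 = 1]
  2 = 2·1 + 0   → remainder 0, stop. gcd = 1 (last nonzero row G).
The gcd is 1, so 18 is invertible mod 31. The last nonzero row gives 7·31 − 12·18 = 1, so t = −12. So 18^(−1) ≡ −12 ≡ 19 (mod 31). Verify: 18 · 19 = 342 ≡ 1 (mod 31). ✓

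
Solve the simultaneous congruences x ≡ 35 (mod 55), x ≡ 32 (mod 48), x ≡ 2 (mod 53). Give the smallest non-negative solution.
The moduli 55, 48, 53 are pairwise coprime, so by the CRT there is a unique solution mod 55·48·53 = 139920.
Solve by successive substitution. Start with x ≡ 35 (mod 55).
  Combine with x ≡ 32 (mod 48): write x = 35 + 55·t and require 35 + 55·t ≡ 32 (mod 48), i.e. 55·t ≡ 32 − 35 ≡ 45 (mod 48). Since 55^(−1) ≡ 7 (mod 48) (55 ≡ 7 (mod 48)), t ≡ 7·45 ≡ 27 (mod 48). So x ≡ 35 + 55·27 = 1520 (mod 2640).
  Combine with x ≡ 2 (mod 53): write x = 1520 + 2640·t and require 1520 + 2640·t ≡ 2 (mod 53), i.e. 2640·t ≡ 2 − 1520 ≡ 19 (mod 53). Since 2640^(−1) ≡ 37 (mod 53) (2640 ≡ 43 (mod 53)), t ≡ 37·19 ≡ 14 (mod 53). So x ≡ 1520 + 2640·14 = 38480 (mod 139920).
Unique solution in [0, 139920): x = 38480.

Final answer: x ≡ 38480 (mod 139920); the representative in [0, 139920) is 38480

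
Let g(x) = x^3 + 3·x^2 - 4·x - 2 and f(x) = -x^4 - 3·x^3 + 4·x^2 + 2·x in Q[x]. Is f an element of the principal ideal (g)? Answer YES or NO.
In Q[x] the ideal (g) consists of all multiples of g, so f ∈ (g) iff g | f, i.e. iff the remainder of f on division by g is 0. Divide f by g (g is monic, so eliminate the leading term of the running remainder at each step):
  leading term -x^4: subtract (-x)·g(x) = -x^4 - 3·x^3 + 4·x^2 + 2·x, leaving 0
The remainder is 0, so f(x) = g(x) · h(x) with h(x) = -x. Hence g | f, i.e. f ∈ (g).

Final answer: YES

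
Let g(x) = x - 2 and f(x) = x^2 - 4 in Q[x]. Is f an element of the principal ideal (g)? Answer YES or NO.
In Q[x] the ideal (g) consists of all multiples of g, so f ∈ (g) iff g | f, i.e. iff the remainder of f on division by g is 0. Divide f by g (g is monic, so eliminate the leading term of the running remainder at each step):
  leading term x^2: subtract (x)·g(x) = x^2 - 2·x, leaving 2·x - 4
  leading term 2·x: subtract (2)·g(x) = 2·x - 4, leaving 0
The remainder is 0, so f(x) = g(x) · h(x) with h(x) = x + 2. Hence g | f, i.e. f ∈ (g).

Final answer: YES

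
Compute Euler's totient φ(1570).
φ(1570) = 624

φ is multiplicative, with φ(p^e) = p^e − p^(e−1). Factorise 1570 = 2 · 5 · 157. Then
  φ(1570) = (2 − 1) · (5 − 1) · (157 − 1) = 1 · 4 · 156 = 624.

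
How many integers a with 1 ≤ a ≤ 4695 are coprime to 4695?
The number of a ∈ {1, ..., 4695} with gcd(a, 4695) = 1 is by definition Euler's totient φ(4695). φ is multiplicative, with φ(p^e) = p^e − p^(e−1). Factorise 4695 = 3 · 5 · 313. Then
  φ(4695) = (3 − 1) · (5 − 1) · (313 − 1) = 2 · 4 · 312 = 2496.
So there are 2496 such integers.

Final answer: 2496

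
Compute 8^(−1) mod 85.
8^(−1) ≡ 32 (mod 85)

Apply the extended Euclidean algorithm to (85, 8), tracking rows (r, s, t) with s·85 + t·8 = r. Each division r_prev = q·r_cur + r_new produces the new row as (previous row) − q·(current row):
  row A: (85, 1, 0)   [1·85 + 0·8 = 85]
  row B: (8, 0, 1)   [0·85 + 1·8 = 8]
  85 = 10·8 + 5   → row C = row A − 10·row B = (5, 1, −10)   [check: 1·85 − 10·8 = 5]
  8 = 1·5 + 3   → row D = row B − 1·row C = (3, −1, 11)   [check: −1·85 + 11·8 = 3]
  5 = 1·3 + 2   → row E = row C − 1·row D = (2, 2, −21)   [check: 2·85 − 21·8 = 2]
  3 = 1·2 + 1   → row F = row D − 1·row E = (1, −3, 32)   [check: −3·85 + 32·8 = 1]
  2 = 2·1 + 0   → remainder 0, stop. gcd = 1 (last nonzero row F).
The gcd is 1, so 8 is invertible mod 85. The last nonzero row gives −3·85 + 32·8 = 1, so t = 32. So 8^(−1) ≡ 32 (mod 85). Verify: 8 · 32 = 256 ≡ 1 (mod 85). ✓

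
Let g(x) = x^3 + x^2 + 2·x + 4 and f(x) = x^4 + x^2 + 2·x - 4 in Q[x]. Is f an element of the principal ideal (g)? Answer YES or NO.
YES

In Q[x] the ideal (g) consists of all multiples of g, so f ∈ (g) iff g | f, i.e. iff the remainder of f on division by g is 0. Divide f by g (g is monic, so eliminate the leading term of the running remainder at each step):
  leading term x^4: subtract (x)·g(x) = x^4 + x^3 + 2·x^2 + 4·x, leaving -x^3 - x^2 - 2·x - 4
  leading term -x^3: subtract (-1)·g(x) = -x^3 - x^2 - 2·x - 4, leaving 0
The remainder is 0, so f(x) = g(x) · h(x) with h(x) = x - 1. Hence g | f, i.e. f ∈ (g).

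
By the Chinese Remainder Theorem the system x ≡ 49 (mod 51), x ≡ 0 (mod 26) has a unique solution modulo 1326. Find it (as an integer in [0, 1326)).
The moduli 51, 26 are pairwise coprime, so by the CRT there is a unique solution mod 51·26 = 1326.
Solve by successive substitution. Start with x ≡ 49 (mod 51).
  Combine with x ≡ 0 (mod 26): write x = 49 + 51·t and require 49 + 51·t ≡ 0 (mod 26), i.e. 51·t ≡ 0 − 49 ≡ 3 (mod 26). Since 51^(−1) ≡ 25 (mod 26) (51 ≡ 25 (mod 26)), t ≡ 25·3 ≡ 23 (mod 26). So x ≡ 49 + 51·23 = 1222 (mod 1326).
Unique solution in [0, 1326): x = 1222.

Final answer: x ≡ 1222 (mod 1326); the representative in [0, 1326) is 1222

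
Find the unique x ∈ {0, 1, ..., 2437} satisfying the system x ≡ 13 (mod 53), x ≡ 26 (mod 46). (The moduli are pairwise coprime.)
x ≡ 808 (mod 2438); the representative in [0, 2438) is 808

The moduli 53, 46 are pairwise coprime, so by the CRT there is a unique solution mod 53·46 = 2438.
Solve by successive substitution. Start with x ≡ 13 (mod 53).
  Combine with x ≡ 26 (mod 46): write x = 13 + 53·t and require 13 + 53·t ≡ 26 (mod 46), i.e. 53·t ≡ 26 − 13 ≡ 13 (mod 46). Since 53^(−1) ≡ 33 (mod 46) (53 ≡ 7 (mod 46)), t ≡ 33·13 ≡ 15 (mod 46). So x ≡ 13 + 53·15 = 808 (mod 2438).
Unique solution in [0, 2438): x = 808.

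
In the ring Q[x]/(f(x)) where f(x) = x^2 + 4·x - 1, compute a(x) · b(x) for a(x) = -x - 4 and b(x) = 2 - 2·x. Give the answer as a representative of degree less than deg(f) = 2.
First multiply in Q[x] without reducing: a · b = 2·x^2 + 6·x - 8. Now divide by f(x) = x^2 + 4·x - 1, eliminating the leading term at each step:
  leading term 2·x^2: subtract (2)·f(x) = 2·x^2 + 8·x - 2, leaving -2·x - 6
The degree is now < 2, so this is the remainder. Hence a · b ≡ -2·x - 6 in Q[x]/(f).

Final answer: a · b ≡ -2·x - 6 (mod f(x))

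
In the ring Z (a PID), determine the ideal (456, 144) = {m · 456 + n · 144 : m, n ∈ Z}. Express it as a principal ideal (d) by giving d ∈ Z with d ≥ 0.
In the PID Z, (a, b) is generated by gcd(a, b). Compute gcd(456, 144) with the extended Euclidean algorithm, tracking rows (r, s, t) with s·456 + t·144 = r:
  row A: (456, 1, 0)   [1·456 + 0·144 = 456]
  row B: (144, 0, 1)   [0·456 + 1·144 = 144]
  456 = 3·144 + 24   → row C = row A − 3·row B = (24, 1, −3)   [check: 1·456 − 3·144 = 24]
  144 = 6·24 + 0   → remainder 0, stop. gcd = 24 (last nonzero row C).
So gcd(456, 144) = 24, with Bézout identity 1·456 − 3·144 = 24. Containment (⊇): the Bézout identity exhibits 24 as an element of (456, 144), giving (24) ⊆ (456, 144). Containment (⊆): since 24 | 456 and 24 | 144 (456 = 24·19, 144 = 24·6), every Z-linear combination of 456 and 144 is divisible by 24, so (456, 144) ⊆ (24). Therefore (456, 144) = (24), d = 24.

Final answer: (456, 144) = (24); d = 24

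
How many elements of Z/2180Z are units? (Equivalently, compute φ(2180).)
An element a ∈ Z/2180Z is a unit iff gcd(a, 2180) = 1, so the number of units is φ(2180). φ is multiplicative, with φ(p^e) = p^e − p^(e−1). Factorise 2180 = 2^2 · 5 · 109. Then
  φ(2180) = (2^2 − 2^1) · (5 − 1) · (109 − 1) = 2 · 4 · 108 = 864.

Final answer: Z/2180Z has φ(2180) = 864 units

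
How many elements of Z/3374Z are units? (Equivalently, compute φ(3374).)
Z/3374Z has φ(3374) = 1440 units

An element a ∈ Z/3374Z is a unit iff gcd(a, 3374) = 1, so the number of units is φ(3374). φ is multiplicative, with φ(p^e) = p^e − p^(e−1). Factorise 3374 = 2 · 7 · 241. Then
  φ(3374) = (2 − 1) · (7 − 1) · (241 − 1) = 1 · 6 · 240 = 1440.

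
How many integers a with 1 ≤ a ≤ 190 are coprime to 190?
72

The number of a ∈ {1, ..., 190} with gcd(a, 190) = 1 is by definition Euler's totient φ(190). φ is multiplicative, with φ(p^e) = p^e − p^(e−1). Factorise 190 = 2 · 5 · 19. Then
  φ(190) = (2 − 1) · (5 − 1) · (19 − 1) = 1 · 4 · 18 = 72.
So there are 72 such integers.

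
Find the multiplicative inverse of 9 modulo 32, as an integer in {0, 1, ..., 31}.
9^(−1) ≡ 25 (mod 32)

Apply the extended Euclidean algorithm to (32, 9), tracking rows (r, s, t) with s·32 + t·9 = r. Each division r_prev = q·r_cur + r_new produces the new row as (previous row) − q·(current row):
  row A: (32, 1, 0)   [1·32 + 0·9 = 32]
  row B: (9, 0, 1)   [0·32 + 1·9 = 9]
  32 = 3·9 + 5   → row C = row A − 3·row B = (5, 1, −3)   [check: 1·32 − 3·9 = 5]
  9 = 1·5 + 4   → row D = row B − 1·row C = (4, −1, 4)   [check: −1·32 + 4·9 = 4]
  5 = 1·4 + 1   → row E = row C − 1·row D = (1, 2, −7)   [check: 2·32 − 7·9 = 1]
  4 = 4·1 + 0   → remainder 0, stop. gcd = 1 (last nonzero row E).
The gcd is 1, so 9 is invertible mod 32. The last nonzero row gives 2·32 − 7·9 = 1, so t = −7. So 9^(−1) ≡ −7 ≡ 25 (mod 32). Verify: 9 · 25 = 225 ≡ 1 (mod 32). ✓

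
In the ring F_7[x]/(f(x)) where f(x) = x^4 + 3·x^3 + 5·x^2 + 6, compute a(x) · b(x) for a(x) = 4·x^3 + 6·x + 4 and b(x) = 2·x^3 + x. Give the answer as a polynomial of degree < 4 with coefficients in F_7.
Multiply as integer polynomials: a · b = 8·x^6 + 16·x^4 + 8·x^3 + 6·x^2 + 4·x. Reducing coefficients mod 7: a · b ≡ x^6 + 2·x^4 + x^3 + 6·x^2 + 4·x. Now divide by f(x) = x^4 + 3·x^3 + 5·x^2 + 6 in F_7[x], eliminating the leading term at each step:
  leading term x^6: subtract (x^2)·f(x) = x^6 + 3·x^5 + 5·x^4 + 6·x^2, leaving 4·x^5 + 4·x^4 + x^3 + 4·x (coefficients mod 7)
  leading term 4·x^5: subtract (4·x)·f(x) = 4·x^5 + 5·x^4 + 6·x^3 + 3·x, leaving 6·x^4 + 2·x^3 + x (coefficients mod 7)
  leading term 6·x^4: subtract (6)·f(x) = 6·x^4 + 4·x^3 + 2·x^2 + 1, leaving 5·x^3 + 5·x^2 + x + 6 (coefficients mod 7)
The degree is now < 4, so this is the remainder. Hence a · b ≡ 5·x^3 + 5·x^2 + x + 6 in F_7[x]/(f).

Final answer: a · b ≡ 5·x^3 + 5·x^2 + x + 6 (mod f(x))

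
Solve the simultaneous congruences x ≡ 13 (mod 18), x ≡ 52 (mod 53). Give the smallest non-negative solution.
The moduli 18, 53 are pairwise coprime, so by the CRT there is a unique solution mod 18·53 = 954.
Solve by successive substitution. Start with x ≡ 13 (mod 18).
  Combine with x ≡ 52 (mod 53): write x = 13 + 18·t and require 13 + 18·t ≡ 52 (mod 53), i.e. 18·t ≡ 52 − 13 ≡ 39 (mod 53). Since 18^(−1) ≡ 3 (mod 53), t ≡ 3·39 ≡ 11 (mod 53). So x ≡ 13 + 18·11 = 211 (mod 954).
Unique solution in [0, 954): x = 211.

Final answer: x ≡ 211 (mod 954); the representative in [0, 954) is 211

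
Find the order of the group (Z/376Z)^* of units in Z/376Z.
(Z/376Z)^* consists of the classes a with gcd(a, 376) = 1, so its order is φ(376). φ is multiplicative, with φ(p^e) = p^e − p^(e−1). Factorise 376 = 2^3 · 47. Then
  φ(376) = (2^3 − 2^2) · (47 − 1) = 4 · 46 = 184.
Thus |(Z/376Z)^*| = 184.

Final answer: |(Z/376Z)^*| = 184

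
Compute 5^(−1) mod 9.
Apply the extended Euclidean algorithm to (9, 5), tracking rows (r, s, t) with s·9 + t·5 = r. Each division r_prev = q·r_cur + r_new produces the new row as (previous row) − q·(current row):
  row A: (9, 1, 0)   [1·9 + 0·5 = 9]
  row B: (5, 0, 1)   [0·9 + 1·5 = 5]
  9 = 1·5 + 4   → row C = row A − 1·row B = (4, 1, −1)   [check: 1·9 − 1·5 = 4]
  5 = 1·4 + 1   → row D = row B − 1·row C = (1, −1, 2)   [check: −1·9 + 2·5 = 1]
  4 = 4·1 + 0   → remainder 0, stop. gcd = 1 (last nonzero row D).
The gcd is 1, so 5 is invertible mod 9. The last nonzero row gives −1·9 + 2·5 = 1, so t = 2. So 5^(−1) ≡ 2 (mod 9). Verify: 5 · 2 = 10 ≡ 1 (mod 9). ✓

Final answer: 5^(−1) ≡ 2 (mod 9)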